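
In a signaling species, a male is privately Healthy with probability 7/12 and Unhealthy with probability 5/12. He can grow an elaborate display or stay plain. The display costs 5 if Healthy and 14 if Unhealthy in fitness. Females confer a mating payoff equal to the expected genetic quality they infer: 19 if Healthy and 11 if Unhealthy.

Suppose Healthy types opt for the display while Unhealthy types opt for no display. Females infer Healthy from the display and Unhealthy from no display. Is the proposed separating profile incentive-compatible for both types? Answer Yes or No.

Yes

Under these beliefs, the display earns mating payoff 19 and no display earns mating payoff 11.
Healthy: the display nets 19 − 5 = 14; no display nets 11. Healthy prefers the display.
Unhealthy: the display nets 19 − 14 = 5; no display nets 11. Unhealthy prefers no display.
Neither type deviates, so the separating profile is an equilibrium.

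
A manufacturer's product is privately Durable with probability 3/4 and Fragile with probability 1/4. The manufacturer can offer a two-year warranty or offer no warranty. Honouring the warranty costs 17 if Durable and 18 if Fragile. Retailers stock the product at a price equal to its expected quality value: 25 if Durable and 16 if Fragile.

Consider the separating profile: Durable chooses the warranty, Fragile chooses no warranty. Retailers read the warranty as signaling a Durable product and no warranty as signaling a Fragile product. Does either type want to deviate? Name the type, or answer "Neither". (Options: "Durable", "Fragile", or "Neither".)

The warranty pays 25; no warranty pays 16.
Durable: assigned the warranty, nets 25 − 17 = 8; deviating to no warranty nets 16.
Fragile: assigned no warranty, nets 16; deviating to the warranty nets 25 − 18 = 7.
The Durable type gains 8 by deviating.

Durable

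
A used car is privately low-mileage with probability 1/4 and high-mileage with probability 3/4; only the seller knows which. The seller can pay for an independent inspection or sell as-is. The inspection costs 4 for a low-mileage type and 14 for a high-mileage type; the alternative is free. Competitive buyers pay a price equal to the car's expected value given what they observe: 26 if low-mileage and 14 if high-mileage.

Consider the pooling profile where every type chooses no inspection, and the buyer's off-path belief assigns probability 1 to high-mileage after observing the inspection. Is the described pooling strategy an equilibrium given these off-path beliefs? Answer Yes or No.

Yes

On path, the buyer holds the prior and pays 1/4·26 + 3/4·14 = 17. Off path (the inspection), believing high-mileage, it pays 14.
low-mileage: no inspection nets 17; the inspection nets 14 − 4 = 10. low-mileage stays.
high-mileage: no inspection nets 17; the inspection nets 14 − 14 = 0. high-mileage stays.
No type deviates, so pooling is sustained.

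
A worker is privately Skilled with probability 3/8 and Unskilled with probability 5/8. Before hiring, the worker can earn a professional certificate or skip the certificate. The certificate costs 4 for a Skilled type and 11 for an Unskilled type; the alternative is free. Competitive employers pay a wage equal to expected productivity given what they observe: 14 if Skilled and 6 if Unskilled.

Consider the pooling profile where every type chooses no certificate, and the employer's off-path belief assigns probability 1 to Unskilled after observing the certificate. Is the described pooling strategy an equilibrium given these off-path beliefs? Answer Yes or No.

Yes

On path, the employer holds the prior and pays 3/8·14 + 5/8·6 = 9. Off path (the certificate), believing Unskilled, it pays 6.
Skilled: no certificate nets 9; the certificate nets 6 − 4 = 2. Skilled stays.
Unskilled: no certificate nets 9; the certificate nets 6 − 11 = -5. Unskilled stays.
No type deviates, so pooling is sustained.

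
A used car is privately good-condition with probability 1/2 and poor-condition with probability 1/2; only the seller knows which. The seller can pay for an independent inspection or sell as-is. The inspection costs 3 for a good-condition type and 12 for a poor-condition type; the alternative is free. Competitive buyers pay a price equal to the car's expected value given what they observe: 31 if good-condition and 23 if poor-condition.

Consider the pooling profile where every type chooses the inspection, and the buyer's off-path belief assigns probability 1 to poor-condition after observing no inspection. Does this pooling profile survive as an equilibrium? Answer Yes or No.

On path, the buyer holds the prior and pays 1/2·31 + 1/2·23 = 27. Off path (no inspection), believing poor-condition, it pays 23.
good-condition: the inspection nets 27 − 3 = 24; no inspection nets 23. good-condition stays.
poor-condition: the inspection nets 27 − 12 = 15; no inspection nets 23. poor-condition would deviate.
A type deviates, so pooling fails.

No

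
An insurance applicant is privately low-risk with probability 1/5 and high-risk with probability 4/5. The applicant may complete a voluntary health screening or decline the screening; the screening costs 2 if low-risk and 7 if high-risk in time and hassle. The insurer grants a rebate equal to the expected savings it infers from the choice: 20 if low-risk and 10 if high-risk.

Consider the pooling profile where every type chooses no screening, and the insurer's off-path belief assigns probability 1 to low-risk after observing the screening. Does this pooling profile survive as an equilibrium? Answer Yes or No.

On path, the insurer holds the prior and pays 1/5·20 + 4/5·10 = 12. Off path (the screening), believing low-risk, it pays 20.
low-risk: no screening nets 12; the screening nets 20 − 2 = 18. low-risk would deviate.
high-risk: no screening nets 12; the screening nets 20 − 7 = 13. high-risk would deviate.
A type deviates, so pooling fails.

No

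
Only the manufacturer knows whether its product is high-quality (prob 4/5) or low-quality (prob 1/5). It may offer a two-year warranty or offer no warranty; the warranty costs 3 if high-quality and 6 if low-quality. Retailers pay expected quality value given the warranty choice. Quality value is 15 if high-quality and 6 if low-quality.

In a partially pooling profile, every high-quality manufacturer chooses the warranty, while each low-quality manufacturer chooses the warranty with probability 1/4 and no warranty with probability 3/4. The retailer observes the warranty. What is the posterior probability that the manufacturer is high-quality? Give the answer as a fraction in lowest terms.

P(the warranty) = (4/5)·1 + (1/5)·(1/4) = 17/20.
By Bayes' rule, P(high-quality | the warranty) = (4/5) / (17/20) = 16/17.

16/17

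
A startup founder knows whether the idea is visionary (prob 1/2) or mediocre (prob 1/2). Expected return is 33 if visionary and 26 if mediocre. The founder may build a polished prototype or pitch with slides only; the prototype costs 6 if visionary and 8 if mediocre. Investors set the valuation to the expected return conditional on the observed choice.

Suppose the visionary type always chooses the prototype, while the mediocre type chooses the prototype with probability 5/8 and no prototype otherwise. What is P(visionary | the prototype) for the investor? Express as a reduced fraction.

8/13

P(the prototype) = (1/2)·1 + (1/2)·(5/8) = 13/16.
By Bayes' rule, P(visionary | the prototype) = (1/2) / (13/16) = 8/13.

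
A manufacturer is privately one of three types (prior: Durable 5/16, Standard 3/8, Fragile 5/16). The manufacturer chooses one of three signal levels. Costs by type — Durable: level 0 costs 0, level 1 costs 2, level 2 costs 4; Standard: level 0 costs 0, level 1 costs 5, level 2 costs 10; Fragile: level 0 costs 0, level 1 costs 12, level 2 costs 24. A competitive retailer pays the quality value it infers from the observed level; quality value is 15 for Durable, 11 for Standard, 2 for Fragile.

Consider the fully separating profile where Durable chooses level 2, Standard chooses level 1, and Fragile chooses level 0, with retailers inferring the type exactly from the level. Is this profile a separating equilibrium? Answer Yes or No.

Separating prices: level 2 → 15, level 1 → 11, level 0 → 2.
Durable (assigned level 2): level 0: 2 − 0 = 2; level 1: 11 − 2 = 9; level 2: 15 − 4 = 11. Durable stays.
Standard (assigned level 1): level 0: 2 − 0 = 2; level 1: 11 − 5 = 6; level 2: 15 − 10 = 5. Standard stays.
Fragile (assigned level 0): level 0: 2 − 0 = 2; level 1: 11 − 12 = -1; level 2: 15 − 24 = -9. Fragile stays.
Every type prefers its assigned level; separation holds.

Yes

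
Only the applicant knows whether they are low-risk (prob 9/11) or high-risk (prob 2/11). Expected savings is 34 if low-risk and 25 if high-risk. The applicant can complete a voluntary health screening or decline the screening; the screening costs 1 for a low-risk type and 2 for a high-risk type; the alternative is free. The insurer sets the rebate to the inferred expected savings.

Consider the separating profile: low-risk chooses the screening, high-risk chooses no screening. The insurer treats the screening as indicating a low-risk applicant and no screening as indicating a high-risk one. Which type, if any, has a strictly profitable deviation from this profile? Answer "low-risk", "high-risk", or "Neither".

The screening pays 34; no screening pays 25.
low-risk: assigned the screening, nets 34 − 1 = 33; deviating to no screening nets 25.
high-risk: assigned no screening, nets 25; deviating to the screening nets 34 − 2 = 32.
The high-risk type gains 7 by deviating.

high-risk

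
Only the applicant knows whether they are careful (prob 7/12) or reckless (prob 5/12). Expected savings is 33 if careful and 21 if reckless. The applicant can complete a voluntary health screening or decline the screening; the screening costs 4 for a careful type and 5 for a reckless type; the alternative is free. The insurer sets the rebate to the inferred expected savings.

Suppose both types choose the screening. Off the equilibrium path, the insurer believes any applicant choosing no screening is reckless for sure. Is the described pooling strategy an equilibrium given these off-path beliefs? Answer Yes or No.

On path, the insurer holds the prior and pays 7/12·33 + 5/12·21 = 28. Off path (no screening), believing reckless, it pays 21.
careful: the screening nets 28 − 4 = 24; no screening nets 21. careful stays.
reckless: the screening nets 28 − 5 = 23; no screening nets 21. reckless stays.
No type deviates, so pooling is sustained.

Yes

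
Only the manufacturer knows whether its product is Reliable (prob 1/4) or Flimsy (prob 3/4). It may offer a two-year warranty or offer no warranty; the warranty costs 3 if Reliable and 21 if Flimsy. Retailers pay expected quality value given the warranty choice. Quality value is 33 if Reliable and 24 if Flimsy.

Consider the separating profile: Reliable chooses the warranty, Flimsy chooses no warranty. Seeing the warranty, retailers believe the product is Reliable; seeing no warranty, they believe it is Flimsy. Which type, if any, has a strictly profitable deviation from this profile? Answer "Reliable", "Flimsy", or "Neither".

Neither

The warranty pays 33; no warranty pays 24.
Reliable: assigned the warranty, nets 33 − 3 = 30; deviating to no warranty nets 24.
Flimsy: assigned no warranty, nets 24; deviating to the warranty nets 33 − 21 = 12.
Both types strictly prefer their assigned action; no profitable deviation.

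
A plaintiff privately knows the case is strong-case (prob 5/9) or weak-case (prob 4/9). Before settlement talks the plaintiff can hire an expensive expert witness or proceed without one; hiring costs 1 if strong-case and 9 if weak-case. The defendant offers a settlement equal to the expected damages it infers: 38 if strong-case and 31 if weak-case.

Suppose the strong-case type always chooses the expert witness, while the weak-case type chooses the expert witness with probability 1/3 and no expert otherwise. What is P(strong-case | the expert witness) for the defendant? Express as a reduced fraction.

15/19

P(the expert witness) = (5/9)·1 + (4/9)·(1/3) = 19/27.
By Bayes' rule, P(strong-case | the expert witness) = (5/9) / (19/27) = 15/19.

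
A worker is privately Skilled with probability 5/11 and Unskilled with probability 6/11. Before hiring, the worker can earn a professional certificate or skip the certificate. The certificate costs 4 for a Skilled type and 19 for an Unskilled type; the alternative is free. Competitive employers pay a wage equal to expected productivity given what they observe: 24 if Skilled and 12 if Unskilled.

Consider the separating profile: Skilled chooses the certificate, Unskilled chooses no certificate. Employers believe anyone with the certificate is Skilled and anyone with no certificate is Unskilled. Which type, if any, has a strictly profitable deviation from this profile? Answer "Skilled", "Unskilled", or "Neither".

The certificate pays 24; no certificate pays 12.
Skilled: assigned the certificate, nets 24 − 4 = 20; deviating to no certificate nets 12.
Unskilled: assigned no certificate, nets 12; deviating to the certificate nets 24 − 19 = 5.
Both types strictly prefer their assigned action; no profitable deviation.

Neither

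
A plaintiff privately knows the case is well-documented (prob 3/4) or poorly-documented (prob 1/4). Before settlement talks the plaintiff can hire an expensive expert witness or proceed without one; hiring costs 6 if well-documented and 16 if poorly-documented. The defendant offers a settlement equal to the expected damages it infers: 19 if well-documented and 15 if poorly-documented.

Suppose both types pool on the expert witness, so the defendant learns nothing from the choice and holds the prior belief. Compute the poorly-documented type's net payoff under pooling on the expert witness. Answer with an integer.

2

Pooled settlement = 3/4·19 + 1/4·15 = 18.
poorly-documented pays cost 16 for the expert witness, so net payoff = 18 − 16 = 2.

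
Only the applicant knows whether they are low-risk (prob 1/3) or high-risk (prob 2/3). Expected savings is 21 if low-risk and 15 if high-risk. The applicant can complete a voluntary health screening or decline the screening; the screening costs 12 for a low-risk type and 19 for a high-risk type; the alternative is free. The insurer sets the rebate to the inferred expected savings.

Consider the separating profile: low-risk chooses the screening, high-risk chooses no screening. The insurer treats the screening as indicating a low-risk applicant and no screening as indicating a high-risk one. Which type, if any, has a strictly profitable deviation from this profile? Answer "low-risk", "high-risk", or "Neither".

The screening pays 21; no screening pays 15.
low-risk: assigned the screening, nets 21 − 12 = 9; deviating to no screening nets 15.
high-risk: assigned no screening, nets 15; deviating to the screening nets 21 − 19 = 2.
The low-risk type gains 6 by deviating.

low-risk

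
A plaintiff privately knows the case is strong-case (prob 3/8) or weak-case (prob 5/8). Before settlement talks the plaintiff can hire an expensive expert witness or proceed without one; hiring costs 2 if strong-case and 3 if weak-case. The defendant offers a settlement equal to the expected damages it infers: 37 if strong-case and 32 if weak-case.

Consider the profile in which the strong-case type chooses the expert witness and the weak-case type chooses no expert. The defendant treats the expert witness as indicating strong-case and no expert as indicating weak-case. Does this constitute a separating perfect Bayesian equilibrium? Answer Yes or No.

No

Under these beliefs, the expert witness earns settlement 37 and no expert earns settlement 32.
strong-case: the expert witness nets 37 − 2 = 35; no expert nets 32. strong-case prefers the expert witness.
weak-case: the expert witness nets 37 − 3 = 34; no expert nets 32. weak-case would deviate to the expert witness.
weak-case has a profitable deviation, so the profile is not an equilibrium.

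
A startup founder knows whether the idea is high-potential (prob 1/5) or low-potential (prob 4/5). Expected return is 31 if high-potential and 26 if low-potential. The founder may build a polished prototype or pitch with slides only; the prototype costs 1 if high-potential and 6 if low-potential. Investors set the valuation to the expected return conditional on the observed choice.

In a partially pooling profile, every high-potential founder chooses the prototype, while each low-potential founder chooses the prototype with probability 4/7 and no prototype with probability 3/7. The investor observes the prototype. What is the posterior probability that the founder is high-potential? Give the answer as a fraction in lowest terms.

7/23

P(the prototype) = (1/5)·1 + (4/5)·(4/7) = 23/35.
By Bayes' rule, P(high-potential | the prototype) = (1/5) / (23/35) = 7/23.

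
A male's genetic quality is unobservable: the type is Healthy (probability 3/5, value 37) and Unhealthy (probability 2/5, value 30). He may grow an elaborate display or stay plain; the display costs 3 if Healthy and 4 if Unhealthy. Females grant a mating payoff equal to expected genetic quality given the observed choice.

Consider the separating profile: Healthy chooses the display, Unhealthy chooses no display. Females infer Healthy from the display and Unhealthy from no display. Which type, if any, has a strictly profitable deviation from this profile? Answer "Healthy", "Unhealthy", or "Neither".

Unhealthy

The display pays 37; no display pays 30.
Healthy: assigned the display, nets 37 − 3 = 34; deviating to no display nets 30.
Unhealthy: assigned no display, nets 30; deviating to the display nets 37 − 4 = 33.
The Unhealthy type gains 3 by deviating.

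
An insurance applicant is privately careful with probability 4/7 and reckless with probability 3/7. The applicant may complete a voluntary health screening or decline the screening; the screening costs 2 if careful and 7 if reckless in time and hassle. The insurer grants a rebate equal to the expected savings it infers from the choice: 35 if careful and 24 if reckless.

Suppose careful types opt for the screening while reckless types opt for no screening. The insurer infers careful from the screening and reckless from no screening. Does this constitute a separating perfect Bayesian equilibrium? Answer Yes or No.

No

Under these beliefs, the screening earns rebate 35 and no screening earns rebate 24.
careful: the screening nets 35 − 2 = 33; no screening nets 24. careful prefers the screening.
reckless: the screening nets 35 − 7 = 28; no screening nets 24. reckless would deviate to the screening.
reckless has a profitable deviation, so the profile is not an equilibrium.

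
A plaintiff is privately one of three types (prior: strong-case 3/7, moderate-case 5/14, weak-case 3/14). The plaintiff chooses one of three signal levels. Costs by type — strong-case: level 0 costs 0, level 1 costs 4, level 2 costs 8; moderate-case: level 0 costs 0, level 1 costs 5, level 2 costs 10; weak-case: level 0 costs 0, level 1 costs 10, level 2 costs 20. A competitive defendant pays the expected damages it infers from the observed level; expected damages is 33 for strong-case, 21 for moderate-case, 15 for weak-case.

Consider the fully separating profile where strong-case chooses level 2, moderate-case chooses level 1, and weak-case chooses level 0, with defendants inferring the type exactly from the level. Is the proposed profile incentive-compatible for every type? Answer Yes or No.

Separating settlements: level 2 → 33, level 1 → 21, level 0 → 15.
strong-case (assigned level 2): level 0: 15 − 0 = 15; level 1: 21 − 4 = 17; level 2: 33 − 8 = 25. strong-case stays.
moderate-case (assigned level 1): level 0: 15 − 0 = 15; level 1: 21 − 5 = 16; level 2: 33 − 10 = 23. moderate-case prefers level 2.
weak-case (assigned level 0): level 0: 15 − 0 = 15; level 1: 21 − 10 = 11; level 2: 33 − 20 = 13. weak-case stays.
At least one type deviates; the separating profile fails.

No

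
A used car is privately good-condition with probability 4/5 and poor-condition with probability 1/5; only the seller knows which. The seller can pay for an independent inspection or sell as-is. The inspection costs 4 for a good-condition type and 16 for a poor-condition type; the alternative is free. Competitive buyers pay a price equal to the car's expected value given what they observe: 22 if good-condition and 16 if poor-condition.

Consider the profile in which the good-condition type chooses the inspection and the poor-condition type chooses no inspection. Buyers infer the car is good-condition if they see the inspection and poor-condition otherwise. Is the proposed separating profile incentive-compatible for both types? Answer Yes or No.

Yes

Under these beliefs, the inspection earns price 22 and no inspection earns price 16.
good-condition: the inspection nets 22 − 4 = 18; no inspection nets 16. good-condition prefers the inspection.
poor-condition: the inspection nets 22 − 16 = 6; no inspection nets 16. poor-condition prefers no inspection.
Neither type deviates, so the separating profile is an equilibrium.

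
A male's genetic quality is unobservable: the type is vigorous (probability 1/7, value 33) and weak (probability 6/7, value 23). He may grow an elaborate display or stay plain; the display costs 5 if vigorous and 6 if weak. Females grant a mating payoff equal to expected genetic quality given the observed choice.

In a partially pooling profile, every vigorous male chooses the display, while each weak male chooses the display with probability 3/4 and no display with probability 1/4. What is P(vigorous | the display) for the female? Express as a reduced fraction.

P(the display) = (1/7)·1 + (6/7)·(3/4) = 11/14.
By Bayes' rule, P(vigorous | the display) = (1/7) / (11/14) = 2/11.

2/11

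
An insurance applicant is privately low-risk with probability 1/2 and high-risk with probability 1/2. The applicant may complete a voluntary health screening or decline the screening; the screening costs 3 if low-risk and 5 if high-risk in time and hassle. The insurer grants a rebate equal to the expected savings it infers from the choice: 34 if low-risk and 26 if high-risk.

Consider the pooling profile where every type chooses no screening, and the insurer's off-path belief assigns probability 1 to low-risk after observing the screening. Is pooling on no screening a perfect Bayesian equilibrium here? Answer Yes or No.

On path, the insurer holds the prior and pays 1/2·34 + 1/2·26 = 30. Off path (the screening), believing low-risk, it pays 34.
low-risk: no screening nets 30; the screening nets 34 − 3 = 31. low-risk would deviate.
high-risk: no screening nets 30; the screening nets 34 − 5 = 29. high-risk stays.
A type deviates, so pooling fails.

No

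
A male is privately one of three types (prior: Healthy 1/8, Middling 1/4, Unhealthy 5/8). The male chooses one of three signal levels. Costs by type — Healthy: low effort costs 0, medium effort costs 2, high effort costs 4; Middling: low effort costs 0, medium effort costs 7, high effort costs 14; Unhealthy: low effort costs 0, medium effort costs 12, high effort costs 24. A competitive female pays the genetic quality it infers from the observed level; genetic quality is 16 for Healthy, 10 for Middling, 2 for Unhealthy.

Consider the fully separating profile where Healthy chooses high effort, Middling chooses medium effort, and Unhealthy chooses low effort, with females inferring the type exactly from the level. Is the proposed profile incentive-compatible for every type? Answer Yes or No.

Separating mating payoffs: high effort → 16, medium effort → 10, low effort → 2.
Healthy (assigned high effort): low effort: 2 − 0 = 2; medium effort: 10 − 2 = 8; high effort: 16 − 4 = 12. Healthy stays.
Middling (assigned medium effort): low effort: 2 − 0 = 2; medium effort: 10 − 7 = 3; high effort: 16 − 14 = 2. Middling stays.
Unhealthy (assigned low effort): low effort: 2 − 0 = 2; medium effort: 10 − 12 = -2; high effort: 16 − 24 = -8. Unhealthy stays.
Every type prefers its assigned level; separation holds.

Yes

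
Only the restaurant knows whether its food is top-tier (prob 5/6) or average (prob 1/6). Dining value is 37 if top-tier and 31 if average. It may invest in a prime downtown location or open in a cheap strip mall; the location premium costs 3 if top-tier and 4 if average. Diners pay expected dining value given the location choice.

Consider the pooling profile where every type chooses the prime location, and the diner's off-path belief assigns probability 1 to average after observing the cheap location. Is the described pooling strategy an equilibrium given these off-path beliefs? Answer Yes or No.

On path, the diner holds the prior and pays 5/6·37 + 1/6·31 = 36. Off path (the cheap location), believing average, it pays 31.
top-tier: the prime location nets 36 − 3 = 33; the cheap location nets 31. top-tier stays.
average: the prime location nets 36 − 4 = 32; the cheap location nets 31. average stays.
No type deviates, so pooling is sustained.

Yes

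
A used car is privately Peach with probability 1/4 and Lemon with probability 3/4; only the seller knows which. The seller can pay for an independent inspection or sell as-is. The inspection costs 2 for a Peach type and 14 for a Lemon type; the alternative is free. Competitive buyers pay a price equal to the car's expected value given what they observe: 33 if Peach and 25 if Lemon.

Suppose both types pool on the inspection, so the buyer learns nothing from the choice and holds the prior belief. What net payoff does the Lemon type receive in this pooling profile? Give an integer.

13

Pooled price = 1/4·33 + 3/4·25 = 27.
Lemon pays cost 14 for the inspection, so net payoff = 27 − 14 = 13.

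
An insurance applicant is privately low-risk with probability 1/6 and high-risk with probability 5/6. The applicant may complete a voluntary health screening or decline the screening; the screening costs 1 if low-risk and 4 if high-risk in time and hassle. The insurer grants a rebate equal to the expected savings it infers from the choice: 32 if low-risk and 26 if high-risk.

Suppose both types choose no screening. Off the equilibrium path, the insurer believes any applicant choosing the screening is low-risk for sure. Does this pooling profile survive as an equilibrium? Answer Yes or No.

No

On path, the insurer holds the prior and pays 1/6·32 + 5/6·26 = 27. Off path (the screening), believing low-risk, it pays 32.
low-risk: no screening nets 27; the screening nets 32 − 1 = 31. low-risk would deviate.
high-risk: no screening nets 27; the screening nets 32 − 4 = 28. high-risk would deviate.
A type deviates, so pooling fails.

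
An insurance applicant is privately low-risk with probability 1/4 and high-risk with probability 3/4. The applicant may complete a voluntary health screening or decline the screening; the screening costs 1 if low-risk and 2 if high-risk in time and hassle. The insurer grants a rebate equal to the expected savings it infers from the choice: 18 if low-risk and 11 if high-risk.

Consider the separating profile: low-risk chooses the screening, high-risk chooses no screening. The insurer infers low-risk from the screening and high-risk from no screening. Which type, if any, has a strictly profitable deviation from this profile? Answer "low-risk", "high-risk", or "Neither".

The screening pays 18; no screening pays 11.
low-risk: assigned the screening, nets 18 − 1 = 17; deviating to no screening nets 11.
high-risk: assigned no screening, nets 11; deviating to the screening nets 18 − 2 = 16.
The high-risk type gains 5 by deviating.

high-risk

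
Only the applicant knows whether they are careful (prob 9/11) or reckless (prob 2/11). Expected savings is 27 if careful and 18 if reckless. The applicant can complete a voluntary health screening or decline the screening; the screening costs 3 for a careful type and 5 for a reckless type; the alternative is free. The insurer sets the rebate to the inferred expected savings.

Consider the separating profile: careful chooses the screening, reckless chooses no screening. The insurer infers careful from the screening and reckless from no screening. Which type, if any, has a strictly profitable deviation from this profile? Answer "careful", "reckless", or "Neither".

reckless

The screening pays 27; no screening pays 18.
careful: assigned the screening, nets 27 − 3 = 24; deviating to no screening nets 18.
reckless: assigned no screening, nets 18; deviating to the screening nets 27 − 5 = 22.
The reckless type gains 4 by deviating.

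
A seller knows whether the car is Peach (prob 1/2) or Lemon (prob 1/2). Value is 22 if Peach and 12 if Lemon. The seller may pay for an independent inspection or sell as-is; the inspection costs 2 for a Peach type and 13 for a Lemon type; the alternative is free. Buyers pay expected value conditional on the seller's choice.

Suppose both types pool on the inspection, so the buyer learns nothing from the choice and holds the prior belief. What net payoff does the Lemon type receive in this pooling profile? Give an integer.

Pooled price = 1/2·22 + 1/2·12 = 17.
Lemon pays cost 13 for the inspection, so net payoff = 17 − 13 = 4.

4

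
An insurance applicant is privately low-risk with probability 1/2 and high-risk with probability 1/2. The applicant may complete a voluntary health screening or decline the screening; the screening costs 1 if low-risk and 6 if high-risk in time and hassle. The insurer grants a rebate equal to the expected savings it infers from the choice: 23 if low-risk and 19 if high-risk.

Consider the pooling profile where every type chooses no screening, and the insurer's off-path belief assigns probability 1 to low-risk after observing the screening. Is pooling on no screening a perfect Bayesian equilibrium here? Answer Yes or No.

On path, the insurer holds the prior and pays 1/2·23 + 1/2·19 = 21. Off path (the screening), believing low-risk, it pays 23.
low-risk: no screening nets 21; the screening nets 23 − 1 = 22. low-risk would deviate.
high-risk: no screening nets 21; the screening nets 23 − 6 = 17. high-risk stays.
A type deviates, so pooling fails.

No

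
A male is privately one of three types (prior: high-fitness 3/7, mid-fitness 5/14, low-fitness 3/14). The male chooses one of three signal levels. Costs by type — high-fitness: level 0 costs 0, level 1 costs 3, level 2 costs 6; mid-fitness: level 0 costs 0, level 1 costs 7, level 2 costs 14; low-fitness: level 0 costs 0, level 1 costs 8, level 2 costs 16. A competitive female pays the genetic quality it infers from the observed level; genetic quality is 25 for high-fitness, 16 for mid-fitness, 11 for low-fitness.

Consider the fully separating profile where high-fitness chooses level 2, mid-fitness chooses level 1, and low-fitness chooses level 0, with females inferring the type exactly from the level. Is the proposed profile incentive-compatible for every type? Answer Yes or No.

Separating mating payoffs: level 2 → 25, level 1 → 16, level 0 → 11.
high-fitness (assigned level 2): level 0: 11 − 0 = 11; level 1: 16 − 3 = 13; level 2: 25 − 6 = 19. high-fitness stays.
mid-fitness (assigned level 1): level 0: 11 − 0 = 11; level 1: 16 − 7 = 9; level 2: 25 − 14 = 11. mid-fitness prefers level 0.
low-fitness (assigned level 0): level 0: 11 − 0 = 11; level 1: 16 − 8 = 8; level 2: 25 − 16 = 9. low-fitness stays.
At least one type deviates; the separating profile fails.

No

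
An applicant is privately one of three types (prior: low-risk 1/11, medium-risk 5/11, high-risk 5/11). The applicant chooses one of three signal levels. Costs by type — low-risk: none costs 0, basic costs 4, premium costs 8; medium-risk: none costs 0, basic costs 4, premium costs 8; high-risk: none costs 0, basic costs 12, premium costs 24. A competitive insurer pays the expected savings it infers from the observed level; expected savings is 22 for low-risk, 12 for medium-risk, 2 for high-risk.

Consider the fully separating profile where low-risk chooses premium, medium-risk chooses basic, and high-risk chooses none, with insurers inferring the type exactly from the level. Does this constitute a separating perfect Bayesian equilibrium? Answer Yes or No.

No

Separating rebates: premium → 22, basic → 12, none → 2.
low-risk (assigned premium): none: 2 − 0 = 2; basic: 12 − 4 = 8; premium: 22 − 8 = 14. low-risk stays.
medium-risk (assigned basic): none: 2 − 0 = 2; basic: 12 − 4 = 8; premium: 22 − 8 = 14. medium-risk prefers premium.
high-risk (assigned none): none: 2 − 0 = 2; basic: 12 − 12 = 0; premium: 22 − 24 = -2. high-risk stays.
At least one type deviates; the separating profile fails.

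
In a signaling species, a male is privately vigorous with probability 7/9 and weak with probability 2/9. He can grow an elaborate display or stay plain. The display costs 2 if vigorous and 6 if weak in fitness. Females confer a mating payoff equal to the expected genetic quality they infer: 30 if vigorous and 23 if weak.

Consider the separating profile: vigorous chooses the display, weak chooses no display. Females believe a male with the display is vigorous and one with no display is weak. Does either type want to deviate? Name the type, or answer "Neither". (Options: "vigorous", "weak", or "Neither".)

The display pays 30; no display pays 23.
vigorous: assigned the display, nets 30 − 2 = 28; deviating to no display nets 23.
weak: assigned no display, nets 23; deviating to the display nets 30 − 6 = 24.
The weak type gains 1 by deviating.

weak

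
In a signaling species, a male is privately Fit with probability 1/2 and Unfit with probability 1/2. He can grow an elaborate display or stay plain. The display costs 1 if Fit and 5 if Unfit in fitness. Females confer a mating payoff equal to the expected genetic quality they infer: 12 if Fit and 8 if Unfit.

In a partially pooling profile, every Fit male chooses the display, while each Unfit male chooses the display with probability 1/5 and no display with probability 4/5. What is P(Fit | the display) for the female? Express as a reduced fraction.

5/6

P(the display) = (1/2)·1 + (1/2)·(1/5) = 3/5.
By Bayes' rule, P(Fit | the display) = (1/2) / (3/5) = 5/6.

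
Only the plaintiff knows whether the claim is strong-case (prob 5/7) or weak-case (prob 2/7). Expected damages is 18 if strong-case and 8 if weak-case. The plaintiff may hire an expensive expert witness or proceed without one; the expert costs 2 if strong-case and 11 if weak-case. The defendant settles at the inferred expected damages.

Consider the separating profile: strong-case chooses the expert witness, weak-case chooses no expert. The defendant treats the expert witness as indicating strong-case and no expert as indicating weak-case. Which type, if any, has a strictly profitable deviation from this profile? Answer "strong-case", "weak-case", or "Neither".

Neither

The expert witness pays 18; no expert pays 8.
strong-case: assigned the expert witness, nets 18 − 2 = 16; deviating to no expert nets 8.
weak-case: assigned no expert, nets 8; deviating to the expert witness nets 18 − 11 = 7.
Both types strictly prefer their assigned action; no profitable deviation.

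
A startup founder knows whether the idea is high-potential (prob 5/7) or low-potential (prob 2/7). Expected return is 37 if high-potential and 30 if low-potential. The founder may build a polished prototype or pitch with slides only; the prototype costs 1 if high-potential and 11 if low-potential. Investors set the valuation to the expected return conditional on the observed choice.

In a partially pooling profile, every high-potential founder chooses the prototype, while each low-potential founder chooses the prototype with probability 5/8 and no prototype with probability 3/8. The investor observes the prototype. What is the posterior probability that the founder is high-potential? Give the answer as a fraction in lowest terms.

4/5

P(the prototype) = (5/7)·1 + (2/7)·(5/8) = 25/28.
By Bayes' rule, P(high-potential | the prototype) = (5/7) / (25/28) = 4/5.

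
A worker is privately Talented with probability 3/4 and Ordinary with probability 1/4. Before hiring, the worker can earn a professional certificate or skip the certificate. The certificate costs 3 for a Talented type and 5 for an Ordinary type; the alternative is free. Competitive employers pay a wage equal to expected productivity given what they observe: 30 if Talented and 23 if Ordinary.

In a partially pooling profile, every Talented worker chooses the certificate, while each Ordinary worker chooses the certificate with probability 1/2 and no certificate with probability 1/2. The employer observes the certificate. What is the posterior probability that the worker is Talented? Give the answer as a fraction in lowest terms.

6/7

P(the certificate) = (3/4)·1 + (1/4)·(1/2) = 7/8.
By Bayes' rule, P(Talented | the certificate) = (3/4) / (7/8) = 6/7.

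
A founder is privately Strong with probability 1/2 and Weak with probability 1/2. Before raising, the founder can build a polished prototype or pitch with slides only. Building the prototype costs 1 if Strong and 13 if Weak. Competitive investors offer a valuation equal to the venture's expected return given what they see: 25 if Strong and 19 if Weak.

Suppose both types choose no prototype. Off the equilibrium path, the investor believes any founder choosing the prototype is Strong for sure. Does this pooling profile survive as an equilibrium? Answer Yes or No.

On path, the investor holds the prior and pays 1/2·25 + 1/2·19 = 22. Off path (the prototype), believing Strong, it pays 25.
Strong: no prototype nets 22; the prototype nets 25 − 1 = 24. Strong would deviate.
Weak: no prototype nets 22; the prototype nets 25 − 13 = 12. Weak stays.
A type deviates, so pooling fails.

No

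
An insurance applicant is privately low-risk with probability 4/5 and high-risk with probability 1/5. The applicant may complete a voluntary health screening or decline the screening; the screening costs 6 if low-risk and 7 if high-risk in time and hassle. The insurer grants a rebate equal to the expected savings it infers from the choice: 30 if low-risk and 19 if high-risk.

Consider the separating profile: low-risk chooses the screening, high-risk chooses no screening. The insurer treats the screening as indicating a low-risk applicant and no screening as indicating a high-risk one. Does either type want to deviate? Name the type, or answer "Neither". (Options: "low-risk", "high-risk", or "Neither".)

high-risk

The screening pays 30; no screening pays 19.
low-risk: assigned the screening, nets 30 − 6 = 24; deviating to no screening nets 19.
high-risk: assigned no screening, nets 19; deviating to the screening nets 30 − 7 = 23.
The high-risk type gains 4 by deviating.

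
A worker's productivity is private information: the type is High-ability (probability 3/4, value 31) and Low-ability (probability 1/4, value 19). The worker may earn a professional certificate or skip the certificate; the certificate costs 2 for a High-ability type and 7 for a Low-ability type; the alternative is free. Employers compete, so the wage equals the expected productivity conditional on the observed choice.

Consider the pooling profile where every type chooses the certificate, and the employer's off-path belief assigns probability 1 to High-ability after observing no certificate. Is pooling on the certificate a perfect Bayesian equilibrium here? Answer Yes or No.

No

On path, the employer holds the prior and pays 3/4·31 + 1/4·19 = 28. Off path (no certificate), believing High-ability, it pays 31.
High-ability: the certificate nets 28 − 2 = 26; no certificate nets 31. High-ability would deviate.
Low-ability: the certificate nets 28 − 7 = 21; no certificate nets 31. Low-ability would deviate.
A type deviates, so pooling fails.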